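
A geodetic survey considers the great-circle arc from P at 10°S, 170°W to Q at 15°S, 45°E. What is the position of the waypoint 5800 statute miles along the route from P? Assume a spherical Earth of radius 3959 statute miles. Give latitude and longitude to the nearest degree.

≈ 36°S, 100°E

From cos δ = sin φ₁ sin φ₂ + cos φ₁ cos φ₂ cos Δλ, the central angle is δ ≈ 2.395 rad (137.2°). The total great-circle distance is δ·R ≈ 2.395 × 3959 ≈ 9483 mi, so the target fraction is f = 5800/9483 ≈ 0.612.
Interpolate at f ≈ 0.612 with slerp weights a = sin((1−f)δ)/sin δ ≈ 1.181, b = sin(fδ)/sin δ ≈ 1.465.
p = a·p₁ + b·p₂ ≈ (-0.145, 0.799, -0.584); φ = arcsin(p_z) ≈ -35.75°, λ = atan2(p_y, p_x) ≈ 100.30°.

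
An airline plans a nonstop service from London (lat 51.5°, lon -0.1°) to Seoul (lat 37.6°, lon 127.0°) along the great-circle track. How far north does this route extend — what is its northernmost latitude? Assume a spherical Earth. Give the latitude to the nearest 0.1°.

≈ 66.4°

The great circle lies in the plane with unit normal n̂ = (p₁ × p₂)/|p₁ × p₂|.
Here n̂_z ≈ +0.400; the vertex latitude is φ_max = arccos|n̂_z| ≈ 66.4°.
Check via Clairaut: cos φ_max = |cos φ₁| · sin C = cos(51.5°)·sin(40.0°) ≈ 0.400, again giving ≈ 66.4°.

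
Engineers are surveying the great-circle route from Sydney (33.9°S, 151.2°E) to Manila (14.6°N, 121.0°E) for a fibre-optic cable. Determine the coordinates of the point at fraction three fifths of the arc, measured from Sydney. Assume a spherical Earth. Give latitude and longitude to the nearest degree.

Write both endpoints as unit vectors p₁, p₂ with components (cos φ cos λ, cos φ sin λ, sin φ).
The central angle between the endpoints is δ = arccos(p₁·p₂) ≈ 0.984 rad (56.4°).
Interpolate at f = 3/5 with slerp weights a = sin((1−f)δ)/sin δ ≈ 0.461, b = sin(fδ)/sin δ ≈ 0.669.
p = a·p₁ + b·p₂ ≈ (-0.668, 0.739, -0.088); φ = arcsin(p_z) ≈ -5.07°, λ = atan2(p_y, p_x) ≈ 132.13°.

≈ 5°S, 132°E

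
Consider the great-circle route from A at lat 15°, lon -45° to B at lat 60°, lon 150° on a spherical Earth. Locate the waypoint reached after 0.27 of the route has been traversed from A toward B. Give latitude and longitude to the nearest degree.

≈ lat 43°, lon -50°

Convert each endpoint to a unit vector on the sphere (x = cos φ cos λ, y = cos φ sin λ, z = sin φ).
The central angle between the endpoints is δ = arccos(p₁·p₂) ≈ 1.816 rad (104.0°).
Interpolate at f = 0.27 with slerp weights a = sin((1−f)δ)/sin δ ≈ 1.000, b = sin(fδ)/sin δ ≈ 0.485.
p = a·p₁ + b·p₂ ≈ (0.473, -0.562, 0.679); φ = arcsin(p_z) ≈ 42.77°, λ = atan2(p_y, p_x) ≈ -49.91°.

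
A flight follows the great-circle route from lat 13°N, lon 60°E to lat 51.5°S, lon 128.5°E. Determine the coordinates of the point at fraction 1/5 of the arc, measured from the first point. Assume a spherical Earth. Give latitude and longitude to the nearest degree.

≈ lat 1°S, lon 70°E

Write both endpoints as unit vectors p₁, p₂ with components (cos φ cos λ, cos φ sin λ, sin φ).
The central angle between the endpoints is δ = arccos(p₁·p₂) ≈ 1.525 rad (87.3°).
Interpolate at f = 1/5 with slerp weights a = sin((1−f)δ)/sin δ ≈ 0.940, b = sin(fδ)/sin δ ≈ 0.301.
p = a·p₁ + b·p₂ ≈ (0.341, 0.940, -0.024); φ = arcsin(p_z) ≈ -1.36°, λ = atan2(p_y, p_x) ≈ 70.03°.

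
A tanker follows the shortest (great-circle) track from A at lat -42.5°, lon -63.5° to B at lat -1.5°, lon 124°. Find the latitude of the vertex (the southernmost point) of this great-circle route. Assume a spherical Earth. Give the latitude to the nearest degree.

≈ -82°

The great circle lies in the plane with unit normal n̂ = (p₁ × p₂)/|p₁ × p₂|.
Here n̂_z ≈ -0.137; the vertex latitude is φ_max = arccos|n̂_z| ≈ 82.1°.
Check via Clairaut: cos φ_max = |cos φ₁| · sin C = cos(42.5°)·sin(169.3°) ≈ 0.137, again giving ≈ 82.1°.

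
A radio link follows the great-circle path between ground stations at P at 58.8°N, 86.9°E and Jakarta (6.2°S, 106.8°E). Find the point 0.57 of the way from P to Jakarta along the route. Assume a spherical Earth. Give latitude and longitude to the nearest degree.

≈ 22°N, 101°E

Write both endpoints as unit vectors p₁, p₂ with components (cos φ cos λ, cos φ sin λ, sin φ).
The central angle between the endpoints is δ = arccos(p₁·p₂) ≈ 1.168 rad (66.9°).
Interpolate at f = 0.57 with slerp weights a = sin((1−f)δ)/sin δ ≈ 0.523, b = sin(fδ)/sin δ ≈ 0.671.
p = a·p₁ + b·p₂ ≈ (-0.178, 0.910, 0.375); φ = arcsin(p_z) ≈ 22.03°, λ = atan2(p_y, p_x) ≈ 101.09°.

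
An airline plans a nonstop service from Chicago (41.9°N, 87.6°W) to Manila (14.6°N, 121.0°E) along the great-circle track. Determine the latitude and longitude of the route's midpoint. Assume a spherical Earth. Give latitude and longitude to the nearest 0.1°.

Write both endpoints as unit vectors p₁, p₂ with components (cos φ cos λ, cos φ sin λ, sin φ).
The central angle between the endpoints is δ = arccos(p₁·p₂) ≈ 2.053 rad (117.6°).
Interpolate at f = 1/2 with slerp weights a = sin((1−f)δ)/sin δ ≈ 0.966, b = sin(fδ)/sin δ ≈ 0.966.
p = a·p₁ + b·p₂ ≈ (-0.451, 0.083, 0.889); φ = arcsin(p_z) ≈ 62.69°, λ = atan2(p_y, p_x) ≈ 169.59°.

≈ 62.7°N, 169.6°E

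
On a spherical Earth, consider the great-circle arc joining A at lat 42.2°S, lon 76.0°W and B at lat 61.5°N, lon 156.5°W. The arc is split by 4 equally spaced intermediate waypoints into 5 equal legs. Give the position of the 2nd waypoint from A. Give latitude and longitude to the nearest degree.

Write both endpoints as unit vectors p₁, p₂ with components (cos φ cos λ, cos φ sin λ, sin φ).
The central angle between the endpoints is δ = arccos(p₁·p₂) ≈ 2.132 rad (122.1°).
Interpolate at f = 2/5 with slerp weights a = sin((1−f)δ)/sin δ ≈ 1.131, b = sin(fδ)/sin δ ≈ 0.889.
p = a·p₁ + b·p₂ ≈ (-0.186, -0.982, 0.022); φ = arcsin(p_z) ≈ 1.25°, λ = atan2(p_y, p_x) ≈ -100.75°.

≈ lat 1°N, lon 101°W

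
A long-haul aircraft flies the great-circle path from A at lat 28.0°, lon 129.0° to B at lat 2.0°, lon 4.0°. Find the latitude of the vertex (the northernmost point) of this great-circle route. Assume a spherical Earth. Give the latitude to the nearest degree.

≈ 34°

The great circle lies in the plane with unit normal n̂ = (p₁ × p₂)/|p₁ × p₂|.
Here n̂_z ≈ -0.829; the vertex latitude is φ_max = arccos|n̂_z| ≈ 34.0°.
Check via Clairaut: cos φ_max = |cos φ₁| · sin C = cos(28.0°)·sin(69.9°) ≈ 0.829, again giving ≈ 34.0°.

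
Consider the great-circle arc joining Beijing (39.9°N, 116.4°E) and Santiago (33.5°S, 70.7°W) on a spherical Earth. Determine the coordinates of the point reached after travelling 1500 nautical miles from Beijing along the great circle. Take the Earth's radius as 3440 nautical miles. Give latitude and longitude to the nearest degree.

Convert each endpoint to a unit vector on the sphere (x = cos φ cos λ, y = cos φ sin λ, z = sin φ).
The central angle between the endpoints is δ = arccos(p₁·p₂) ≈ 2.992 rad (171.4°). The total great-circle distance is δ·R ≈ 2.992 × 3440 ≈ 10293 nmi, so the target fraction is f = 1500/10293 ≈ 0.146.
Interpolate at f ≈ 0.146 with slerp weights a = sin((1−f)δ)/sin δ ≈ 3.713, b = sin(fδ)/sin δ ≈ 2.838.
p = a·p₁ + b·p₂ ≈ (-0.484, 0.318, 0.815); φ = arcsin(p_z) ≈ 54.60°, λ = atan2(p_y, p_x) ≈ 146.73°.

≈ 55°N, 147°E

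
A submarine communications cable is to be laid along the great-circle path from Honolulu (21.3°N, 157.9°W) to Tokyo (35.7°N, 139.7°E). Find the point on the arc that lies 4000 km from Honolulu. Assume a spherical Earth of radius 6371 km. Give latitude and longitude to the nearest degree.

≈ 34°N, 164°E

The haversine formula gives a central angle δ ≈ 0.973 rad (55.8°) between the endpoints. The total great-circle distance is δ·R ≈ 0.973 × 6371 ≈ 6201 km, so the target fraction is f = 4000/6201 ≈ 0.645.
Interpolate at f ≈ 0.645 with slerp weights a = sin((1−f)δ)/sin δ ≈ 0.410, b = sin(fδ)/sin δ ≈ 0.710.
p = a·p₁ + b·p₂ ≈ (-0.794, 0.230, 0.563); φ = arcsin(p_z) ≈ 34.29°, λ = atan2(p_y, p_x) ≈ 163.87°.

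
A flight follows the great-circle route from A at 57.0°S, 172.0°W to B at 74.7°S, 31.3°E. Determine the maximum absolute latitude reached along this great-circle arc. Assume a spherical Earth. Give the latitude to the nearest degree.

≈ 86°S

The great circle lies in the plane with unit normal n̂ = (p₁ × p₂)/|p₁ × p₂|.
Here n̂_z ≈ -0.077; the vertex latitude is φ_max = arccos|n̂_z| ≈ 85.6°.
Check via Clairaut: cos φ_max = |cos φ₁| · sin C = cos(57.0°)·sin(171.8°) ≈ 0.077, again giving ≈ 85.6°.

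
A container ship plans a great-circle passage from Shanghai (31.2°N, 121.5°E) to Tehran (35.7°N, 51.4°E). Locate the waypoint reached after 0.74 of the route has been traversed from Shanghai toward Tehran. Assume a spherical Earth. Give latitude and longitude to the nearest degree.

Convert each endpoint to a unit vector on the sphere (x = cos φ cos λ, y = cos φ sin λ, z = sin φ).
The central angle between the endpoints is δ = arccos(p₁·p₂) ≈ 1.002 rad (57.4°).
Interpolate at f = 0.74 with slerp weights a = sin((1−f)δ)/sin δ ≈ 0.306, b = sin(fδ)/sin δ ≈ 0.802.
p = a·p₁ + b·p₂ ≈ (0.269, 0.732, 0.626); φ = arcsin(p_z) ≈ 38.76°, λ = atan2(p_y, p_x) ≈ 69.78°.

≈ 39°N, 70°E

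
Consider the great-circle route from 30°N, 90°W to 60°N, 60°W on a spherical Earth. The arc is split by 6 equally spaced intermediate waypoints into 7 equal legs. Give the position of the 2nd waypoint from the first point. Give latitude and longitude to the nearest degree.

The haversine formula gives a central angle δ ≈ 0.630 rad (36.1°) between the endpoints.
Interpolate at f = 2/7 with slerp weights a = sin((1−f)δ)/sin δ ≈ 0.738, b = sin(fδ)/sin δ ≈ 0.304.
p = a·p₁ + b·p₂ ≈ (0.076, -0.771, 0.632); φ = arcsin(p_z) ≈ 39.22°, λ = atan2(p_y, p_x) ≈ -84.37°.

≈ 39°N, 84°W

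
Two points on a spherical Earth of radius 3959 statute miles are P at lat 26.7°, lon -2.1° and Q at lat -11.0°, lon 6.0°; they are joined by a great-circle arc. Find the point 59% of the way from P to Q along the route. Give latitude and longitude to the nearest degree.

≈ lat 4°, lon 3°

Write both endpoints as unit vectors p₁, p₂ with components (cos φ cos λ, cos φ sin λ, sin φ).
The central angle between the endpoints is δ = arccos(p₁·p₂) ≈ 0.672 rad (38.5°).
Interpolate at f = 0.59 with slerp weights a = sin((1−f)δ)/sin δ ≈ 0.437, b = sin(fδ)/sin δ ≈ 0.620.
p = a·p₁ + b·p₂ ≈ (0.996, 0.049, 0.078); φ = arcsin(p_z) ≈ 4.47°, λ = atan2(p_y, p_x) ≈ 2.84°.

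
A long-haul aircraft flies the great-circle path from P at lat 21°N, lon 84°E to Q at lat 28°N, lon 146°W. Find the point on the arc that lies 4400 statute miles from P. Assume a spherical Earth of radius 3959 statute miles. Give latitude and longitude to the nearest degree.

Convert each endpoint to a unit vector on the sphere (x = cos φ cos λ, y = cos φ sin λ, z = sin φ).
The central angle between the endpoints is δ = arccos(p₁·p₂) ≈ 1.941 rad (111.2°). The total great-circle distance is δ·R ≈ 1.941 × 3959 ≈ 7684 mi, so the target fraction is f = 4400/7684 ≈ 0.573.
Interpolate at f ≈ 0.573 with slerp weights a = sin((1−f)δ)/sin δ ≈ 0.791, b = sin(fδ)/sin δ ≈ 0.961.
p = a·p₁ + b·p₂ ≈ (-0.627, 0.260, 0.735); φ = arcsin(p_z) ≈ 47.29°, λ = atan2(p_y, p_x) ≈ 157.48°.

≈ lat 47°N, lon 157°E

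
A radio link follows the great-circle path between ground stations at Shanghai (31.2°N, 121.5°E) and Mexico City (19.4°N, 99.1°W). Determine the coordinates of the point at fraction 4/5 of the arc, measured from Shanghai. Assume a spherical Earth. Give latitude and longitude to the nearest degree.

Convert each endpoint to a unit vector on the sphere (x = cos φ cos λ, y = cos φ sin λ, z = sin φ).
The central angle between the endpoints is δ = arccos(p₁·p₂) ≈ 2.027 rad (116.1°).
Interpolate at f = 4/5 with slerp weights a = sin((1−f)δ)/sin δ ≈ 0.439, b = sin(fδ)/sin δ ≈ 1.112.
p = a·p₁ + b·p₂ ≈ (-0.362, -0.716, 0.597); φ = arcsin(p_z) ≈ 36.66°, λ = atan2(p_y, p_x) ≈ -116.85°.

≈ 37°N, 117°W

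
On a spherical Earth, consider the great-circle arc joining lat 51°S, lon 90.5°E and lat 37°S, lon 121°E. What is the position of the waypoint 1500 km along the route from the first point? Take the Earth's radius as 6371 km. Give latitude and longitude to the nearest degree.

≈ lat 45°S, lon 108°E

Write both endpoints as unit vectors p₁, p₂ with components (cos φ cos λ, cos φ sin λ, sin φ).
The central angle between the endpoints is δ = arccos(p₁·p₂) ≈ 0.449 rad (25.7°). The total great-circle distance is δ·R ≈ 0.449 × 6371 ≈ 2862 km, so the target fraction is f = 1500/2862 ≈ 0.524.
Interpolate at f ≈ 0.524 with slerp weights a = sin((1−f)δ)/sin δ ≈ 0.489, b = sin(fδ)/sin δ ≈ 0.537.
p = a·p₁ + b·p₂ ≈ (-0.224, 0.675, -0.703); φ = arcsin(p_z) ≈ -44.67°, λ = atan2(p_y, p_x) ≈ 108.32°.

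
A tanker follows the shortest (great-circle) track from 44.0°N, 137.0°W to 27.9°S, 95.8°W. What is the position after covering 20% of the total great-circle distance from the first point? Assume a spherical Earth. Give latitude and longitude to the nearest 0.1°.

≈ 30.3°N, 126.0°W

Convert each endpoint to a unit vector on the sphere (x = cos φ cos λ, y = cos φ sin λ, z = sin φ).
The central angle between the endpoints is δ = arccos(p₁·p₂) ≈ 1.417 rad (81.2°).
Interpolate at f = 0.20 with slerp weights a = sin((1−f)δ)/sin δ ≈ 0.917, b = sin(fδ)/sin δ ≈ 0.283.
p = a·p₁ + b·p₂ ≈ (-0.508, -0.699, 0.504); φ = arcsin(p_z) ≈ 30.29°, λ = atan2(p_y, p_x) ≈ -126.00°.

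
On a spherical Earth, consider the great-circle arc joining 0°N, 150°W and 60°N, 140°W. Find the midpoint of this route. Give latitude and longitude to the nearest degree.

≈ 30°N, 147°W

The haversine formula gives a central angle δ ≈ 1.056 rad (60.5°) between the endpoints.
Interpolate at f = 1/2 with slerp weights a = sin((1−f)δ)/sin δ ≈ 0.579, b = sin(fδ)/sin δ ≈ 0.579.
p = a·p₁ + b·p₂ ≈ (-0.723, -0.475, 0.501); φ = arcsin(p_z) ≈ 30.08°, λ = atan2(p_y, p_x) ≈ -146.67°.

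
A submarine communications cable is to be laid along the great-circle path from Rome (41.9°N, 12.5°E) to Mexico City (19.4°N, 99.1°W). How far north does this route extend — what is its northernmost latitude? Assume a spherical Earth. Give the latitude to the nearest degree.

The great circle lies in the plane with unit normal n̂ = (p₁ × p₂)/|p₁ × p₂|.
Here n̂_z ≈ -0.653; the vertex latitude is φ_max = arccos|n̂_z| ≈ 49.2°.

≈ 49°N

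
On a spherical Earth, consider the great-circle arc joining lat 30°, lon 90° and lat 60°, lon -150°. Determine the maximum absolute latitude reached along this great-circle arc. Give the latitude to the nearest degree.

The great circle lies in the plane with unit normal n̂ = (p₁ × p₂)/|p₁ × p₂|.
Here n̂_z ≈ +0.384; the vertex latitude is φ_max = arccos|n̂_z| ≈ 67.4°.
Check via Clairaut: cos φ_max = |cos φ₁| · sin C = cos(30.0°)·sin(26.3°) ≈ 0.384, again giving ≈ 67.4°.

≈ 67°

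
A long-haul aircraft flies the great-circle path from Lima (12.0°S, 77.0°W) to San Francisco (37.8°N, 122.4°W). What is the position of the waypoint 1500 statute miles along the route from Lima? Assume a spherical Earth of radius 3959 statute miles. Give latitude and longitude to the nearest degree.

Convert each endpoint to a unit vector on the sphere (x = cos φ cos λ, y = cos φ sin λ, z = sin φ).
The central angle between the endpoints is δ = arccos(p₁·p₂) ≈ 1.143 rad (65.5°). The total great-circle distance is δ·R ≈ 1.143 × 3959 ≈ 4523 mi, so the target fraction is f = 1500/4523 ≈ 0.332.
Interpolate at f ≈ 0.332 with slerp weights a = sin((1−f)δ)/sin δ ≈ 0.760, b = sin(fδ)/sin δ ≈ 0.407.
p = a·p₁ + b·p₂ ≈ (-0.005, -0.996, 0.091); φ = arcsin(p_z) ≈ 5.23°, λ = atan2(p_y, p_x) ≈ -90.28°.

≈ (5°N, 90°W)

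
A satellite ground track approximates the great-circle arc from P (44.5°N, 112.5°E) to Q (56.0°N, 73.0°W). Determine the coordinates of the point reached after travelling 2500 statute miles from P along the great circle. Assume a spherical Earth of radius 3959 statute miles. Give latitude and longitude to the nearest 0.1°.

≈ (80.5°N, 123.7°E)

From cos δ = sin φ₁ sin φ₂ + cos φ₁ cos φ₂ cos Δλ, the central angle is δ ≈ 1.386 rad (79.4°). The total great-circle distance is δ·R ≈ 1.386 × 3959 ≈ 5486 mi, so the target fraction is f = 2500/5486 ≈ 0.456.
Interpolate at f ≈ 0.456 with slerp weights a = sin((1−f)δ)/sin δ ≈ 0.697, b = sin(fδ)/sin δ ≈ 0.601.
p = a·p₁ + b·p₂ ≈ (-0.092, 0.138, 0.986); φ = arcsin(p_z) ≈ 80.46°, λ = atan2(p_y, p_x) ≈ 123.70°.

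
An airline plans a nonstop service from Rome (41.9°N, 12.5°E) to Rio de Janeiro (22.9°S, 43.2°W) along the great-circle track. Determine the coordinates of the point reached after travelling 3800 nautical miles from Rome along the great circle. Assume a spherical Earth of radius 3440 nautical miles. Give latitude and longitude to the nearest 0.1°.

≈ 7.3°S, 31.2°W

Convert each endpoint to a unit vector on the sphere (x = cos φ cos λ, y = cos φ sin λ, z = sin φ).
The central angle between the endpoints is δ = arccos(p₁·p₂) ≈ 1.444 rad (82.7°). The total great-circle distance is δ·R ≈ 1.444 × 3440 ≈ 4967 nmi, so the target fraction is f = 3800/4967 ≈ 0.765.
Interpolate at f ≈ 0.765 with slerp weights a = sin((1−f)δ)/sin δ ≈ 0.336, b = sin(fδ)/sin δ ≈ 0.901.
p = a·p₁ + b·p₂ ≈ (0.849, -0.514, -0.126); φ = arcsin(p_z) ≈ -7.26°, λ = atan2(p_y, p_x) ≈ -31.20°.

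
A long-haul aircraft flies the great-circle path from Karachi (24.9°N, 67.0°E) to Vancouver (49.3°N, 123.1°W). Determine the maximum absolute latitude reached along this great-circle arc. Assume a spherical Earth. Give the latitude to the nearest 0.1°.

≈ 83.8°N

The great circle lies in the plane with unit normal n̂ = (p₁ × p₂)/|p₁ × p₂|.
Here n̂_z ≈ +0.108; the vertex latitude is φ_max = arccos|n̂_z| ≈ 83.8°.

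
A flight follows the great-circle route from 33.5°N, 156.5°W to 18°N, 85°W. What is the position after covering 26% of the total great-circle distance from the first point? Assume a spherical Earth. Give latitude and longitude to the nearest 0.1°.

The haversine formula gives a central angle δ ≈ 1.135 rad (65.0°) between the endpoints.
Interpolate at f = 0.26 with slerp weights a = sin((1−f)δ)/sin δ ≈ 0.821, b = sin(fδ)/sin δ ≈ 0.321.
p = a·p₁ + b·p₂ ≈ (-0.601, -0.577, 0.552); φ = arcsin(p_z) ≈ 33.54°, λ = atan2(p_y, p_x) ≈ -136.19°.

≈ 33.5°N, 136.2°W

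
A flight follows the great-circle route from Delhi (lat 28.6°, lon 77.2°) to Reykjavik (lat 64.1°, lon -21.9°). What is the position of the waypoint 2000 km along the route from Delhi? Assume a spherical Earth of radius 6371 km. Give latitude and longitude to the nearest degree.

Convert each endpoint to a unit vector on the sphere (x = cos φ cos λ, y = cos φ sin λ, z = sin φ).
The central angle between the endpoints is δ = arccos(p₁·p₂) ≈ 1.192 rad (68.3°). The total great-circle distance is δ·R ≈ 1.192 × 6371 ≈ 7593 km, so the target fraction is f = 2000/7593 ≈ 0.263.
Interpolate at f ≈ 0.263 with slerp weights a = sin((1−f)δ)/sin δ ≈ 0.828, b = sin(fδ)/sin δ ≈ 0.332.
p = a·p₁ + b·p₂ ≈ (0.296, 0.655, 0.695); φ = arcsin(p_z) ≈ 44.06°, λ = atan2(p_y, p_x) ≈ 65.69°.

≈ lat 44°, lon 66°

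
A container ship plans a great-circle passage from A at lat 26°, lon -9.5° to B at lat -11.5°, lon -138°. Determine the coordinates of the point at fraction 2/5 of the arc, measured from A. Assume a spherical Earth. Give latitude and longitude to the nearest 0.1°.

≈ lat 20.6°, lon -66.0°

Write both endpoints as unit vectors p₁, p₂ with components (cos φ cos λ, cos φ sin λ, sin φ).
The central angle between the endpoints is δ = arccos(p₁·p₂) ≈ 2.260 rad (129.5°).
Interpolate at f = 2/5 with slerp weights a = sin((1−f)δ)/sin δ ≈ 1.266, b = sin(fδ)/sin δ ≈ 1.018.
p = a·p₁ + b·p₂ ≈ (0.381, -0.855, 0.352); φ = arcsin(p_z) ≈ 20.60°, λ = atan2(p_y, p_x) ≈ -66.00°.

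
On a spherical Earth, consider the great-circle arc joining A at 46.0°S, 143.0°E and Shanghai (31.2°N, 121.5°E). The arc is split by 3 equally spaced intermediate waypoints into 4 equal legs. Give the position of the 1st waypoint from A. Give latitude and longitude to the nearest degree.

Convert each endpoint to a unit vector on the sphere (x = cos φ cos λ, y = cos φ sin λ, z = sin φ).
The central angle between the endpoints is δ = arccos(p₁·p₂) ≈ 1.390 rad (79.6°).
Interpolate at f = 1/4 with slerp weights a = sin((1−f)δ)/sin δ ≈ 0.878, b = sin(fδ)/sin δ ≈ 0.346.
p = a·p₁ + b·p₂ ≈ (-0.642, 0.619, -0.452); φ = arcsin(p_z) ≈ -26.88°, λ = atan2(p_y, p_x) ≈ 136.01°.

≈ 27°S, 136°E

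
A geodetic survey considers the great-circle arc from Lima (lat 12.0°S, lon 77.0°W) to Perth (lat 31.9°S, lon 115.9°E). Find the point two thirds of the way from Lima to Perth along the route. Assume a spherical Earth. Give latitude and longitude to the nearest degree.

Write both endpoints as unit vectors p₁, p₂ with components (cos φ cos λ, cos φ sin λ, sin φ).
The central angle between the endpoints is δ = arccos(p₁·p₂) ≈ 2.346 rad (134.4°).
Interpolate at f = 2/3 with slerp weights a = sin((1−f)δ)/sin δ ≈ 0.986, b = sin(fδ)/sin δ ≈ 1.399.
p = a·p₁ + b·p₂ ≈ (-0.302, 0.129, -0.945); φ = arcsin(p_z) ≈ -70.83°, λ = atan2(p_y, p_x) ≈ 156.88°.

≈ lat 71°S, lon 157°E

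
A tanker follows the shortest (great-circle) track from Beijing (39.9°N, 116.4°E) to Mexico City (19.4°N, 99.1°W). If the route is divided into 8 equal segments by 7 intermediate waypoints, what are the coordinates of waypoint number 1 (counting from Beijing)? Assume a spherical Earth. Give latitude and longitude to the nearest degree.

The haversine formula gives a central angle δ ≈ 1.956 rad (112.1°) between the endpoints.
Interpolate at f = 1/8 with slerp weights a = sin((1−f)δ)/sin δ ≈ 1.069, b = sin(fδ)/sin δ ≈ 0.261.
p = a·p₁ + b·p₂ ≈ (-0.403, 0.491, 0.772); φ = arcsin(p_z) ≈ 50.55°, λ = atan2(p_y, p_x) ≈ 129.42°.

≈ 51°N, 129°E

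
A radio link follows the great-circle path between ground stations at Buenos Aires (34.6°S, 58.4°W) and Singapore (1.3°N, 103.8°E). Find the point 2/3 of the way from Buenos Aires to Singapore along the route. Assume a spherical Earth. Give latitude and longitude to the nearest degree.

The haversine formula gives a central angle δ ≈ 2.492 rad (142.8°) between the endpoints.
Interpolate at f = 2/3 with slerp weights a = sin((1−f)δ)/sin δ ≈ 1.221, b = sin(fδ)/sin δ ≈ 1.647.
p = a·p₁ + b·p₂ ≈ (0.134, 0.743, -0.656); φ = arcsin(p_z) ≈ -40.99°, λ = atan2(p_y, p_x) ≈ 79.78°.

≈ (41°S, 80°E)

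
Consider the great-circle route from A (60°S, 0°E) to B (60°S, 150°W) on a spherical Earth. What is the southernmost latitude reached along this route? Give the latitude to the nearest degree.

The great circle lies in the plane with unit normal n̂ = (p₁ × p₂)/|p₁ × p₂|.
Here n̂_z ≈ -0.148; the vertex latitude is φ_max = arccos|n̂_z| ≈ 81.5°.
Check via Clairaut: cos φ_max = |cos φ₁| · sin C = cos(60.0°)·sin(162.8°) ≈ 0.148, again giving ≈ 81.5°.

≈ 82°S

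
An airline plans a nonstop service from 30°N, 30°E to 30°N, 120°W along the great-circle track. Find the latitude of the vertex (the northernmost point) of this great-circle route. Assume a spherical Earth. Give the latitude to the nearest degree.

The great circle lies in the plane with unit normal n̂ = (p₁ × p₂)/|p₁ × p₂|.
Here n̂_z ≈ -0.409; the vertex latitude is φ_max = arccos|n̂_z| ≈ 65.9°.

≈ 66°N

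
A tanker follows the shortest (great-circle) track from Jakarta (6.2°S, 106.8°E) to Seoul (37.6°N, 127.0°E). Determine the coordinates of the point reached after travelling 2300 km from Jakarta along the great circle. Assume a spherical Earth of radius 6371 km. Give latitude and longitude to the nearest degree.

From cos δ = sin φ₁ sin φ₂ + cos φ₁ cos φ₂ cos Δλ, the central angle is δ ≈ 0.832 rad (47.7°). The total great-circle distance is δ·R ≈ 0.832 × 6371 ≈ 5301 km, so the target fraction is f = 2300/5301 ≈ 0.434.
Interpolate at f ≈ 0.434 with slerp weights a = sin((1−f)δ)/sin δ ≈ 0.614, b = sin(fδ)/sin δ ≈ 0.478.
p = a·p₁ + b·p₂ ≈ (-0.404, 0.887, 0.225); φ = arcsin(p_z) ≈ 13.01°, λ = atan2(p_y, p_x) ≈ 114.51°.

≈ (13°N, 115°E)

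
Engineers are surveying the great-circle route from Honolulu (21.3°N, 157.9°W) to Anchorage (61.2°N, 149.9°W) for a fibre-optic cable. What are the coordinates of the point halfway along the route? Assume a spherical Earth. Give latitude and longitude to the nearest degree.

≈ 41°N, 155°W

Convert each endpoint to a unit vector on the sphere (x = cos φ cos λ, y = cos φ sin λ, z = sin φ).
The central angle between the endpoints is δ = arccos(p₁·p₂) ≈ 0.703 rad (40.3°).
Interpolate at f = 1/2 with slerp weights a = sin((1−f)δ)/sin δ ≈ 0.533, b = sin(fδ)/sin δ ≈ 0.533.
p = a·p₁ + b·p₂ ≈ (-0.682, -0.315, 0.660); φ = arcsin(p_z) ≈ 41.31°, λ = atan2(p_y, p_x) ≈ -155.18°.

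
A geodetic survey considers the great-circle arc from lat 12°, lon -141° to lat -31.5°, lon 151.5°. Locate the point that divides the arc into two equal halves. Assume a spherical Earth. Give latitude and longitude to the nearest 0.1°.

Convert each endpoint to a unit vector on the sphere (x = cos φ cos λ, y = cos φ sin λ, z = sin φ).
The central angle between the endpoints is δ = arccos(p₁·p₂) ≈ 1.359 rad (77.8°).
Interpolate at f = 1/2 with slerp weights a = sin((1−f)δ)/sin δ ≈ 0.643, b = sin(fδ)/sin δ ≈ 0.643.
p = a·p₁ + b·p₂ ≈ (-0.970, -0.134, -0.202); φ = arcsin(p_z) ≈ -11.66°, λ = atan2(p_y, p_x) ≈ -172.13°.

≈ lat -11.7°, lon -172.1°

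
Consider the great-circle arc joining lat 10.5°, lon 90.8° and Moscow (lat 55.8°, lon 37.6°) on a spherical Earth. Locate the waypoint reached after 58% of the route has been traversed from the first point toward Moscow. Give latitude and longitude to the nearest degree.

≈ lat 40°, lon 68°

Convert each endpoint to a unit vector on the sphere (x = cos φ cos λ, y = cos φ sin λ, z = sin φ).
The central angle between the endpoints is δ = arccos(p₁·p₂) ≈ 1.068 rad (61.2°).
Interpolate at f = 0.58 with slerp weights a = sin((1−f)δ)/sin δ ≈ 0.495, b = sin(fδ)/sin δ ≈ 0.663.
p = a·p₁ + b·p₂ ≈ (0.288, 0.714, 0.638); φ = arcsin(p_z) ≈ 39.66°, λ = atan2(p_y, p_x) ≈ 68.01°.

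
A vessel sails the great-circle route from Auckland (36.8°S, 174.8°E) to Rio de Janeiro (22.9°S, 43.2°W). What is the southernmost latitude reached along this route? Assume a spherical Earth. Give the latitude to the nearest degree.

The great circle lies in the plane with unit normal n̂ = (p₁ × p₂)/|p₁ × p₂|.
Here n̂_z ≈ +0.484; the vertex latitude is φ_max = arccos|n̂_z| ≈ 61.0°.

≈ 61°S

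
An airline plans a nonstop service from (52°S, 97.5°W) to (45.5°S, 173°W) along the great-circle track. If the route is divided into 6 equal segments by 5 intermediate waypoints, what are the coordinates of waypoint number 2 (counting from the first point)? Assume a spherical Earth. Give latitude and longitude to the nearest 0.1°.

From cos δ = sin φ₁ sin φ₂ + cos φ₁ cos φ₂ cos Δλ, the central angle is δ ≈ 0.836 rad (47.9°).
Interpolate at f = 2/6 with slerp weights a = sin((1−f)δ)/sin δ ≈ 0.713, b = sin(fδ)/sin δ ≈ 0.371.
p = a·p₁ + b·p₂ ≈ (-0.315, -0.467, -0.826); φ = arcsin(p_z) ≈ -55.72°, λ = atan2(p_y, p_x) ≈ -124.03°.

≈ (55.7°S, 124.0°W)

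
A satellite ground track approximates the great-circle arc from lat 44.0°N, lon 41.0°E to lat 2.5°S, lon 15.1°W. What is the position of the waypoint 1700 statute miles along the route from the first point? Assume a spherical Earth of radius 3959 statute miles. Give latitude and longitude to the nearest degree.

The haversine formula gives a central angle δ ≈ 1.191 rad (68.3°) between the endpoints. The total great-circle distance is δ·R ≈ 1.191 × 3959 ≈ 4716 mi, so the target fraction is f = 1700/4716 ≈ 0.360.
Interpolate at f ≈ 0.360 with slerp weights a = sin((1−f)δ)/sin δ ≈ 0.743, b = sin(fδ)/sin δ ≈ 0.448.
p = a·p₁ + b·p₂ ≈ (0.836, 0.234, 0.497); φ = arcsin(p_z) ≈ 29.78°, λ = atan2(p_y, p_x) ≈ 15.64°.

≈ lat 30°N, lon 16°E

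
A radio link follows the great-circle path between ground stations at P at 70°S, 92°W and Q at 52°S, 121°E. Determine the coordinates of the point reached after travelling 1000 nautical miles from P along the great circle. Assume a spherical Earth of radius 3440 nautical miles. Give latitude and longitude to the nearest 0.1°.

≈ 81.8°S, 147.0°W

Convert each endpoint to a unit vector on the sphere (x = cos φ cos λ, y = cos φ sin λ, z = sin φ).
The central angle between the endpoints is δ = arccos(p₁·p₂) ≈ 0.972 rad (55.7°). The total great-circle distance is δ·R ≈ 0.972 × 3440 ≈ 3343 nmi, so the target fraction is f = 1000/3343 ≈ 0.299.
Interpolate at f ≈ 0.299 with slerp weights a = sin((1−f)δ)/sin δ ≈ 0.762, b = sin(fδ)/sin δ ≈ 0.347.
p = a·p₁ + b·p₂ ≈ (-0.119, -0.077, -0.990); φ = arcsin(p_z) ≈ -81.83°, λ = atan2(p_y, p_x) ≈ -146.98°.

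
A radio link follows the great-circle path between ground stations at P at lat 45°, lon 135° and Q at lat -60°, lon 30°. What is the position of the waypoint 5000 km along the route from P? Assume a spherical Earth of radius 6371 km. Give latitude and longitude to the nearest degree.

≈ lat 8°, lon 106°

Write both endpoints as unit vectors p₁, p₂ with components (cos φ cos λ, cos φ sin λ, sin φ).
The central angle between the endpoints is δ = arccos(p₁·p₂) ≈ 2.352 rad (134.7°). The total great-circle distance is δ·R ≈ 2.352 × 6371 ≈ 14982 km, so the target fraction is f = 5000/14982 ≈ 0.334.
Interpolate at f ≈ 0.334 with slerp weights a = sin((1−f)δ)/sin δ ≈ 1.408, b = sin(fδ)/sin δ ≈ 0.995.
p = a·p₁ + b·p₂ ≈ (-0.273, 0.953, 0.134); φ = arcsin(p_z) ≈ 7.69°, λ = atan2(p_y, p_x) ≈ 106.00°.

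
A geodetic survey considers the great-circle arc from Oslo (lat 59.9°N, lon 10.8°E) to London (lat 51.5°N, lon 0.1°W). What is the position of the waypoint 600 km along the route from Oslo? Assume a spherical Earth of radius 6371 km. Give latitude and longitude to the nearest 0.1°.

Write both endpoints as unit vectors p₁, p₂ with components (cos φ cos λ, cos φ sin λ, sin φ).
The central angle between the endpoints is δ = arccos(p₁·p₂) ≈ 0.181 rad (10.4°). The total great-circle distance is δ·R ≈ 0.181 × 6371 ≈ 1154 km, so the target fraction is f = 600/1154 ≈ 0.520.
Interpolate at f ≈ 0.520 with slerp weights a = sin((1−f)δ)/sin δ ≈ 0.482, b = sin(fδ)/sin δ ≈ 0.522.
p = a·p₁ + b·p₂ ≈ (0.562, 0.045, 0.826); φ = arcsin(p_z) ≈ 55.65°, λ = atan2(p_y, p_x) ≈ 4.55°.

≈ lat 55.7°N, lon 4.5°E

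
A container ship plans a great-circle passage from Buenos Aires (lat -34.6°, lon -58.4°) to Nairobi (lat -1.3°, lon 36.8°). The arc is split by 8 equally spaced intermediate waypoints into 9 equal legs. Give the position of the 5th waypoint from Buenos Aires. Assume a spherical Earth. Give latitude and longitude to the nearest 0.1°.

≈ lat -23.3°, lon 0.4°

Convert each endpoint to a unit vector on the sphere (x = cos φ cos λ, y = cos φ sin λ, z = sin φ).
The central angle between the endpoints is δ = arccos(p₁·p₂) ≈ 1.633 rad (93.5°).
Interpolate at f = 5/9 with slerp weights a = sin((1−f)δ)/sin δ ≈ 0.665, b = sin(fδ)/sin δ ≈ 0.789.
p = a·p₁ + b·p₂ ≈ (0.918, 0.006, -0.395); φ = arcsin(p_z) ≈ -23.29°, λ = atan2(p_y, p_x) ≈ 0.40°.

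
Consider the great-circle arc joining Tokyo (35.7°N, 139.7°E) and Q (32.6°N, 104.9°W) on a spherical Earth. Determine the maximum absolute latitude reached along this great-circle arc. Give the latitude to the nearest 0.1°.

≈ 51.8°N

The great circle lies in the plane with unit normal n̂ = (p₁ × p₂)/|p₁ × p₂|.
Here n̂_z ≈ +0.618; the vertex latitude is φ_max = arccos|n̂_z| ≈ 51.8°.
Check via Clairaut: cos φ_max = |cos φ₁| · sin C = cos(35.7°)·sin(49.6°) ≈ 0.618, again giving ≈ 51.8°.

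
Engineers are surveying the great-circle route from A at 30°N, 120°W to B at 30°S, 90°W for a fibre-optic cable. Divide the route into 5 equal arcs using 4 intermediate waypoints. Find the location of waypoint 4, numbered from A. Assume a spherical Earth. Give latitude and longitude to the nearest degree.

Write both endpoints as unit vectors p₁, p₂ with components (cos φ cos λ, cos φ sin λ, sin φ).
The central angle between the endpoints is δ = arccos(p₁·p₂) ≈ 1.160 rad (66.5°).
Interpolate at f = 4/5 with slerp weights a = sin((1−f)δ)/sin δ ≈ 0.251, b = sin(fδ)/sin δ ≈ 0.873.
p = a·p₁ + b·p₂ ≈ (-0.109, -0.944, -0.311); φ = arcsin(p_z) ≈ -18.13°, λ = atan2(p_y, p_x) ≈ -96.56°.

≈ 18°S, 97°W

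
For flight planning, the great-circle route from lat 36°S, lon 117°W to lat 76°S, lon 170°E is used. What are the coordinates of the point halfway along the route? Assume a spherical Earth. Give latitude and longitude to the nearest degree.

≈ lat 60°S, lon 132°W

The haversine formula gives a central angle δ ≈ 0.892 rad (51.1°) between the endpoints.
Interpolate at f = 1/2 with slerp weights a = sin((1−f)δ)/sin δ ≈ 0.554, b = sin(fδ)/sin δ ≈ 0.554.
p = a·p₁ + b·p₂ ≈ (-0.336, -0.376, -0.864); φ = arcsin(p_z) ≈ -59.72°, λ = atan2(p_y, p_x) ≈ -131.73°.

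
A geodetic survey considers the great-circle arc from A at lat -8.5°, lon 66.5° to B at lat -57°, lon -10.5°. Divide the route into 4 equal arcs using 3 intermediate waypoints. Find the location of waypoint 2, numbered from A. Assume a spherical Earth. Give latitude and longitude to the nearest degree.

≈ lat -39°, lon 41°

Convert each endpoint to a unit vector on the sphere (x = cos φ cos λ, y = cos φ sin λ, z = sin φ).
The central angle between the endpoints is δ = arccos(p₁·p₂) ≈ 1.323 rad (75.8°).
Interpolate at f = 2/4 with slerp weights a = sin((1−f)δ)/sin δ ≈ 0.634, b = sin(fδ)/sin δ ≈ 0.634.
p = a·p₁ + b·p₂ ≈ (0.589, 0.512, -0.625); φ = arcsin(p_z) ≈ -38.69°, λ = atan2(p_y, p_x) ≈ 40.98°.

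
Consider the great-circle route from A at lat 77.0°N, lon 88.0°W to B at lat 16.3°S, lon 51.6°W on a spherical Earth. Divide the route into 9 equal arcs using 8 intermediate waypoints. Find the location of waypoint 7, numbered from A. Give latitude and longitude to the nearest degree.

Convert each endpoint to a unit vector on the sphere (x = cos φ cos λ, y = cos φ sin λ, z = sin φ).
The central angle between the endpoints is δ = arccos(p₁·p₂) ≈ 1.671 rad (95.7°).
Interpolate at f = 7/9 with slerp weights a = sin((1−f)δ)/sin δ ≈ 0.365, b = sin(fδ)/sin δ ≈ 0.968.
p = a·p₁ + b·p₂ ≈ (0.580, -0.810, 0.084); φ = arcsin(p_z) ≈ 4.79°, λ = atan2(p_y, p_x) ≈ -54.40°.

≈ lat 5°N, lon 54°W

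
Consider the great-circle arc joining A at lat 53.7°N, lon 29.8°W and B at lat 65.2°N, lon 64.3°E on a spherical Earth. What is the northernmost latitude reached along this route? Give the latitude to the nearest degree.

≈ 69°N

The great circle lies in the plane with unit normal n̂ = (p₁ × p₂)/|p₁ × p₂|.
Here n̂_z ≈ +0.354; the vertex latitude is φ_max = arccos|n̂_z| ≈ 69.3°.
Check via Clairaut: cos φ_max = |cos φ₁| · sin C = cos(53.7°)·sin(36.7°) ≈ 0.354, again giving ≈ 69.3°.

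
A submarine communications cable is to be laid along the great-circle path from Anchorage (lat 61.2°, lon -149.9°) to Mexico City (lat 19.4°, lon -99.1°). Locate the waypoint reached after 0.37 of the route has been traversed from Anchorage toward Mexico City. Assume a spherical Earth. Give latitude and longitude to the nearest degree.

≈ lat 48°, lon -122°

Write both endpoints as unit vectors p₁, p₂ with components (cos φ cos λ, cos φ sin λ, sin φ).
The central angle between the endpoints is δ = arccos(p₁·p₂) ≈ 0.954 rad (54.7°).
Interpolate at f = 0.37 with slerp weights a = sin((1−f)δ)/sin δ ≈ 0.693, b = sin(fδ)/sin δ ≈ 0.424.
p = a·p₁ + b·p₂ ≈ (-0.352, -0.562, 0.748); φ = arcsin(p_z) ≈ 48.44°, λ = atan2(p_y, p_x) ≈ -122.06°.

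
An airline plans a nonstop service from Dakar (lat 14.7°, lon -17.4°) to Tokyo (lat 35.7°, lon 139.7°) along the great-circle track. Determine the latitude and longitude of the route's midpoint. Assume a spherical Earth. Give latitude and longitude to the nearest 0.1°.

≈ lat 65.3°, lon 37.9°

The haversine formula gives a central angle δ ≈ 2.184 rad (125.1°) between the endpoints.
Interpolate at f = 1/2 with slerp weights a = sin((1−f)δ)/sin δ ≈ 1.085, b = sin(fδ)/sin δ ≈ 1.085.
p = a·p₁ + b·p₂ ≈ (0.330, 0.256, 0.909); φ = arcsin(p_z) ≈ 65.33°, λ = atan2(p_y, p_x) ≈ 37.85°.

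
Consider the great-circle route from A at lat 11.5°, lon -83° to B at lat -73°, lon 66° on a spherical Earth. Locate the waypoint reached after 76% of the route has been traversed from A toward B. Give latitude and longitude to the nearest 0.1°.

≈ lat -73.5°, lon -46.9°

Write both endpoints as unit vectors p₁, p₂ with components (cos φ cos λ, cos φ sin λ, sin φ).
The central angle between the endpoints is δ = arccos(p₁·p₂) ≈ 2.022 rad (115.9°).
Interpolate at f = 0.76 with slerp weights a = sin((1−f)δ)/sin δ ≈ 0.518, b = sin(fδ)/sin δ ≈ 1.111.
p = a·p₁ + b·p₂ ≈ (0.194, -0.208, -0.959); φ = arcsin(p_z) ≈ -73.49°, λ = atan2(p_y, p_x) ≈ -46.94°.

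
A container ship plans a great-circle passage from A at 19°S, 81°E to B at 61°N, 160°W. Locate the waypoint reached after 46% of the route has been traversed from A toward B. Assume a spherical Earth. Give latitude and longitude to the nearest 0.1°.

The haversine formula gives a central angle δ ≈ 2.102 rad (120.5°) between the endpoints.
Interpolate at f = 0.46 with slerp weights a = sin((1−f)δ)/sin δ ≈ 1.052, b = sin(fδ)/sin δ ≈ 0.955.
p = a·p₁ + b·p₂ ≈ (-0.280, 0.824, 0.493); φ = arcsin(p_z) ≈ 29.53°, λ = atan2(p_y, p_x) ≈ 108.74°.

≈ 29.5°N, 108.7°E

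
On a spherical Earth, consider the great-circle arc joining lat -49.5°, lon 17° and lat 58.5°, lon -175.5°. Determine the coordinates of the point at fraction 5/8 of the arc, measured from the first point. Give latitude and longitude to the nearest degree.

≈ lat 46°, lon 68°

The haversine formula gives a central angle δ ≈ 2.939 rad (168.4°) between the endpoints.
Interpolate at f = 5/8 with slerp weights a = sin((1−f)δ)/sin δ ≈ 4.445, b = sin(fδ)/sin δ ≈ 4.806.
p = a·p₁ + b·p₂ ≈ (0.257, 0.647, 0.718); φ = arcsin(p_z) ≈ 45.88°, λ = atan2(p_y, p_x) ≈ 68.32°.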